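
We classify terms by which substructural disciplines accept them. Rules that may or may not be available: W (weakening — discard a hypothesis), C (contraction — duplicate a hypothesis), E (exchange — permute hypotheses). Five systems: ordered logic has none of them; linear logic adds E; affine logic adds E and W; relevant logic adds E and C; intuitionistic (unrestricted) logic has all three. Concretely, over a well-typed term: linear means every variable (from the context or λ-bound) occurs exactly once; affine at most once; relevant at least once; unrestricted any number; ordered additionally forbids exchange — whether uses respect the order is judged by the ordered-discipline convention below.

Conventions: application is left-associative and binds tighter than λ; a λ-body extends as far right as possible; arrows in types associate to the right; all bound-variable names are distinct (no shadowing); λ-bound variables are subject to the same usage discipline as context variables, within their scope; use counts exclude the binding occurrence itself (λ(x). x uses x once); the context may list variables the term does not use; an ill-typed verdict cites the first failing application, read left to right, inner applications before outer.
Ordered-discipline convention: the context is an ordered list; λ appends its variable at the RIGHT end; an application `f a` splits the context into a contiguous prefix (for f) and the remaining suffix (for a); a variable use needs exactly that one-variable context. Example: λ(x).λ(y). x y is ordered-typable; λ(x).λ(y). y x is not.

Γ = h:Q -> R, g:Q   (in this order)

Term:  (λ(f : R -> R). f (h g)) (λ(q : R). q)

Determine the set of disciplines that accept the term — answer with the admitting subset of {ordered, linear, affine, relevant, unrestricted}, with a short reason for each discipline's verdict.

admitting disciplines: linear, affine, relevant, unrestricted
use counts: h: 1, g: 1, f (bound): 1, q (bound): 1
left-to-right use order: f, h, g, q
typing: ✓ — R
ordered ✗ (use order f, h, g, q needs exchange)
linear ✓ (h, g, f, q: one use apiece)
affine ✓ (h, g, f, q: no repeats, contraction unneeded)
relevant ✓ (h, g, f, q: all used, weakening unneeded)
unrestricted ✓ (simply typable at R; W, C, E all held)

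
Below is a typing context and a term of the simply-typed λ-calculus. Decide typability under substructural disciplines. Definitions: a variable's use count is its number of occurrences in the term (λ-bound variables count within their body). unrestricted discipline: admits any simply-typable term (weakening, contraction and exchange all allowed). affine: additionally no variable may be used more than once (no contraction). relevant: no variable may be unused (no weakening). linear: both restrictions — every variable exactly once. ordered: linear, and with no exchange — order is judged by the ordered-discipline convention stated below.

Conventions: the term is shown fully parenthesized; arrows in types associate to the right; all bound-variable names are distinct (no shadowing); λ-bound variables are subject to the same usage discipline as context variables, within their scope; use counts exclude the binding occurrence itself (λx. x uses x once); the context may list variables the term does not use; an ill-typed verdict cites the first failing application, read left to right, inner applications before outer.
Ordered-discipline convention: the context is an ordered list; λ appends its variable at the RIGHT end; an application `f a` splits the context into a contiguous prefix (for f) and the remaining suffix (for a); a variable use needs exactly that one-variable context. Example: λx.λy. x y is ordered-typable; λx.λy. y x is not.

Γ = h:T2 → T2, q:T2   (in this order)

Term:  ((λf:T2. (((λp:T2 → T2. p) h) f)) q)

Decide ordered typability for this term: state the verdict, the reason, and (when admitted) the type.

yes — h, q, f, p once each; derivable with no W/C/E; term : T2
counts: h=1; q=1; f [bound]=1; p [bound]=1
uses in reading order: p, h, f, q
typing: well-typed at T2
summary: ordered ✓, linear ✓, affine ✓, relevant ✓, unrestricted ✓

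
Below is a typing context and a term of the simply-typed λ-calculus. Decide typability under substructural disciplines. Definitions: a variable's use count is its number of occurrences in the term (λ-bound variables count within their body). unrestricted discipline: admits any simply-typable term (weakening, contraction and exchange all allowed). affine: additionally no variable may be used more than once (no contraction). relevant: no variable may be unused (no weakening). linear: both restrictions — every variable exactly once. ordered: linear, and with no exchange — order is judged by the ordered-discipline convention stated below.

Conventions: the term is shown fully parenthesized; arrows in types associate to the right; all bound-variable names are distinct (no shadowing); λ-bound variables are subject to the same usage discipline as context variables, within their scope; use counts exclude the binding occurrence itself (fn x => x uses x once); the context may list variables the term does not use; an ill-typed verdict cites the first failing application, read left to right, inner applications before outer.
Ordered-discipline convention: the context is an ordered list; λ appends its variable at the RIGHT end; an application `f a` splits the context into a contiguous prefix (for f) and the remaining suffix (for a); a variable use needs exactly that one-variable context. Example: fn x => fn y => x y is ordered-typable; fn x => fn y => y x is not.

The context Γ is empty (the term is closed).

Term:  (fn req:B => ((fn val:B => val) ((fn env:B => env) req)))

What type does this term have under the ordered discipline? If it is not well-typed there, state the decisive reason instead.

term : B → B
variable uses: req (λ-bound): 1; val (λ-bound): 1; env (λ-bound): 1
use order (left to right): val, env, req
typing: well-typed at B → B
summary: ordered ✓; linear ✓; affine ✓; relevant ✓; unrestricted ✓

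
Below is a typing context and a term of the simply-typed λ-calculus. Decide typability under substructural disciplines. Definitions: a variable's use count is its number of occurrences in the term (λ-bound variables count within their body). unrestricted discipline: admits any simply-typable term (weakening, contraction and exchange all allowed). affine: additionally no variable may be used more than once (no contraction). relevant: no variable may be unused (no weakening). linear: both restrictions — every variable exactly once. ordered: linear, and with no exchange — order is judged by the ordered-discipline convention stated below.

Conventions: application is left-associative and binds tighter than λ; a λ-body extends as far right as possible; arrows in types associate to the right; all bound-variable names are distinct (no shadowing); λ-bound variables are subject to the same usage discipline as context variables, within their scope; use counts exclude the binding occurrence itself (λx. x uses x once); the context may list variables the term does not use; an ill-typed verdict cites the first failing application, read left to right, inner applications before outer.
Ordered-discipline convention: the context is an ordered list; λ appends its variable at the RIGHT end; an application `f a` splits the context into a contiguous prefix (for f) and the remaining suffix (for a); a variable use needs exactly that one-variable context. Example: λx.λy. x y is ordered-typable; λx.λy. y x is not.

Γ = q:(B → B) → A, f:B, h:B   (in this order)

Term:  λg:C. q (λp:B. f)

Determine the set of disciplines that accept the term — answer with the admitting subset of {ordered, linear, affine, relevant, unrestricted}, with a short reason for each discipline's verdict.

admitting disciplines: affine, unrestricted
variable uses: q: 1×, f: 1×, h: 0×, g (bound): 0×, p (bound): 0×
left-to-right use order: q, f
typing: the term checks, with type C → A
ordered: ✗, unused: h, g, p — weakening required
linear: ✗, unused: h, g, p — weakening required
affine: ✓, none of q, f, h, g, p used more than once
relevant: ✗, unused: h, g, p — weakening required
unrestricted: ✓, well-typed at C → A; no restrictions here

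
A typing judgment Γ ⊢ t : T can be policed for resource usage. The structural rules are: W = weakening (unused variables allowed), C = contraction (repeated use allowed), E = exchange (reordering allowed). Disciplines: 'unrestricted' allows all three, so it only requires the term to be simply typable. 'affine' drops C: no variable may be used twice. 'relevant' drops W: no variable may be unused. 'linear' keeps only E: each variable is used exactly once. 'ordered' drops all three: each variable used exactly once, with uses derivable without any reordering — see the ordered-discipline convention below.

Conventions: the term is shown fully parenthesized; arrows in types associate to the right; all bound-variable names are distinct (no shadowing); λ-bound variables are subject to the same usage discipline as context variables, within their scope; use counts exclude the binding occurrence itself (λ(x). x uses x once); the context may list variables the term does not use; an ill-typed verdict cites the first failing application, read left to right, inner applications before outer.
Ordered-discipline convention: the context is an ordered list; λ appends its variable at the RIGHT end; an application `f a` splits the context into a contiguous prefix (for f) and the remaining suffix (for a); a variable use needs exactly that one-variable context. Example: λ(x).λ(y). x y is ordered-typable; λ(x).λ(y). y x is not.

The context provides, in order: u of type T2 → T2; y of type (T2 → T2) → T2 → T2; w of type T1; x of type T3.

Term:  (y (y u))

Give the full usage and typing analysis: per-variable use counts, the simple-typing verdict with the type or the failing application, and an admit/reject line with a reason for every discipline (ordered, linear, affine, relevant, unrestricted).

usage: u=1, y=2, w=0, x=0
use order (left to right): y, y, u
typing: well-typed — term : T2 → T2
ordered ✗ (uses contraction: y ×2; needs weakening: w, x unused)
linear ✗ (uses contraction: y ×2; needs weakening: w, x unused)
affine ✗ (uses contraction: y ×2)
relevant ✗ (needs weakening: w, x unused)
unrestricted ✓ (simply typable at T2 → T2; W, C, E all held)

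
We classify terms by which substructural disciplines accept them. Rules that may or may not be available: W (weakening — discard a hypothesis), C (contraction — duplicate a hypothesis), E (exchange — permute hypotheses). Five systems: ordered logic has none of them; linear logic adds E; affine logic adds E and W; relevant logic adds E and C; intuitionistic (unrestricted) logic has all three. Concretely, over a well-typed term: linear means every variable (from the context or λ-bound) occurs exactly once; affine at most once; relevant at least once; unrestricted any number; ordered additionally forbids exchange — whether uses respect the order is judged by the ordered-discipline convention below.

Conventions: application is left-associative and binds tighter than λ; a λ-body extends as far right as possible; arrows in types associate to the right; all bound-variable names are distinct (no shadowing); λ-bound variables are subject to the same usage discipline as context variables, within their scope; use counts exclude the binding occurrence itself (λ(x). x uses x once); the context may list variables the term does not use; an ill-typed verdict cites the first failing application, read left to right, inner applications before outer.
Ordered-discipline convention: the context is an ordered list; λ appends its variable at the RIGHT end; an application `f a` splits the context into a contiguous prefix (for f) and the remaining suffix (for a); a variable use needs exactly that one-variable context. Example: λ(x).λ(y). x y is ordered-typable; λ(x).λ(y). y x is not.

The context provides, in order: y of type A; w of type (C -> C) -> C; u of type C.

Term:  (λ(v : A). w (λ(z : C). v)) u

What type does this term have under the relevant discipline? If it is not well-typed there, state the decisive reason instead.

not well-typed under relevant — a type mismatch blocks all five
counts: y: 0×, w: 1×, u: 1×, v [bound]: 1×, z [bound]: 0×
left-to-right use order: w, v, u
typing: ill-typed: an argument C -> A mismatches the expected C -> C
all disciplines: ordered ✗ · linear ✗ · affine ✗ · relevant ✗ · unrestricted ✗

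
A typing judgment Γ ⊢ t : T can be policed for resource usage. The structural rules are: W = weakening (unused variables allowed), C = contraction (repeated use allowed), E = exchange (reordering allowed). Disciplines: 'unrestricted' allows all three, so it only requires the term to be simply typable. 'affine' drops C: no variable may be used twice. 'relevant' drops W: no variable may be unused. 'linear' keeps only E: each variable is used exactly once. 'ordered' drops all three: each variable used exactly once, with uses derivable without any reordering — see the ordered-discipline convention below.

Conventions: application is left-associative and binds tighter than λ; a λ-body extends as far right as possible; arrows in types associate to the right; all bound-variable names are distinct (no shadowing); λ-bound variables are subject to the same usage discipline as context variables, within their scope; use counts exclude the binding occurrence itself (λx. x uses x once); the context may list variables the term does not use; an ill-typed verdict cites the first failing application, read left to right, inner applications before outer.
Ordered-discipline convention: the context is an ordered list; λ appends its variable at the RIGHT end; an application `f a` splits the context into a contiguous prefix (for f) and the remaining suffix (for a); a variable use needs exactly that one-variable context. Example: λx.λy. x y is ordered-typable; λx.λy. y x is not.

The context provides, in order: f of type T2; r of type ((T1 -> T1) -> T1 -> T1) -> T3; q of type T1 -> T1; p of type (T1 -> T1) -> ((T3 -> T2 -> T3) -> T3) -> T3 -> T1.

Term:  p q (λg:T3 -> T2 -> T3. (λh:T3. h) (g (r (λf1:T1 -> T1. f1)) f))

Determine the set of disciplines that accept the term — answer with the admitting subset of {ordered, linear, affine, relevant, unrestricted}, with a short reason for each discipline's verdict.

admitted by: linear, affine, relevant, unrestricted
use counts: f ×1, r ×1, q ×1, p ×1, g (λ-bound) ×1, h (λ-bound) ×1, f1 (λ-bound) ×1
order of uses: p, q, h, g, r, f1, f
typing: well-typed — term : T3 -> T1
ordered ✗ (no ordered split (uses run p, q, h, g, r, f1, f))
linear ✓ (f, r, q, p, g, h, f1: one use apiece)
affine ✓ (none of f, r, q, p, g, h, f1 used more than once)
relevant ✓ (none of f, r, q, p, g, h, f1 goes unused)
unrestricted ✓ (typability at T3 -> T1 is all that's needed)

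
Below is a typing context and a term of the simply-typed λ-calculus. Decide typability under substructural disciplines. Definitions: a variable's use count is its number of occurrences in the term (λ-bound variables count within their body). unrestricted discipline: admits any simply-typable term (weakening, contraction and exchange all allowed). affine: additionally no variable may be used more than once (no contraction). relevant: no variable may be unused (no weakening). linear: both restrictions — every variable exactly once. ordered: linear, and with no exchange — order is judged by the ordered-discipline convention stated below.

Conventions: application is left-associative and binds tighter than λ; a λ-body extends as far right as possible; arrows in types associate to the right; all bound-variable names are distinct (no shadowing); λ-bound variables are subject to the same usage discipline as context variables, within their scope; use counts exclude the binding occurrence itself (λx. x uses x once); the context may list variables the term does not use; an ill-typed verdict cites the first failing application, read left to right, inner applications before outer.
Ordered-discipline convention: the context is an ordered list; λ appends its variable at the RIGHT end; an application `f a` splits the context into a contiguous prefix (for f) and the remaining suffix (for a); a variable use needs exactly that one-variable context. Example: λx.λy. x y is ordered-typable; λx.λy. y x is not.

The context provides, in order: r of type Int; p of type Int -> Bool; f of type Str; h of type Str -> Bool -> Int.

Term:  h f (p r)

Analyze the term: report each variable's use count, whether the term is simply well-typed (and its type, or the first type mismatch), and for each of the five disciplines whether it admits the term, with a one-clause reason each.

use counts: r ×1; p ×1; f ×1; h ×1
uses in reading order: h, f, p, r
typing: ✓ — Int
ordered: ✗, no contiguous prefix/suffix split fits h, f, p, r
linear: ✓, single use per variable (r, p, f, h)
affine: ✓, none of r, p, f, h used more than once
relevant: ✓, at least one use each (r, p, f, h)
unrestricted: ✓, well-typed at Int; no restrictions here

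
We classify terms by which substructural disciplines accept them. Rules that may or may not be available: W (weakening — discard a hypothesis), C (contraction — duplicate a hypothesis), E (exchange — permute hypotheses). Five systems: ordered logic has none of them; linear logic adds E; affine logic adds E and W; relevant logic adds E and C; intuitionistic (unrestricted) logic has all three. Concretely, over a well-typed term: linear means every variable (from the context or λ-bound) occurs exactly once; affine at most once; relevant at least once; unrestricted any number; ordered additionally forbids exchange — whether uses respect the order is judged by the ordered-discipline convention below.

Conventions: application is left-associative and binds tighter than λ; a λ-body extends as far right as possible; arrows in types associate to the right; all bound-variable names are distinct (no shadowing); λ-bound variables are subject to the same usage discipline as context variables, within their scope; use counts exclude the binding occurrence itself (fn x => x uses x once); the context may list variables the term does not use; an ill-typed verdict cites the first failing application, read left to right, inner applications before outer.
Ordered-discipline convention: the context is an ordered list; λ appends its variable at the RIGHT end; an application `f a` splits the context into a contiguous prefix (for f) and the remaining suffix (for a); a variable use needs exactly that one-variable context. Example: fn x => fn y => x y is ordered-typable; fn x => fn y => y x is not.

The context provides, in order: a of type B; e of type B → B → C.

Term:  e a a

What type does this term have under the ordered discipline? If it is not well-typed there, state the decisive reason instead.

not well-typed under ordered — needs contraction — a ×2
variable uses: a=2, e=1
use order (left to right): e, a, a
typing: well-typed — term : C
summary: ordered ✗ · linear ✗ · affine ✗ · relevant ✓ · unrestricted ✓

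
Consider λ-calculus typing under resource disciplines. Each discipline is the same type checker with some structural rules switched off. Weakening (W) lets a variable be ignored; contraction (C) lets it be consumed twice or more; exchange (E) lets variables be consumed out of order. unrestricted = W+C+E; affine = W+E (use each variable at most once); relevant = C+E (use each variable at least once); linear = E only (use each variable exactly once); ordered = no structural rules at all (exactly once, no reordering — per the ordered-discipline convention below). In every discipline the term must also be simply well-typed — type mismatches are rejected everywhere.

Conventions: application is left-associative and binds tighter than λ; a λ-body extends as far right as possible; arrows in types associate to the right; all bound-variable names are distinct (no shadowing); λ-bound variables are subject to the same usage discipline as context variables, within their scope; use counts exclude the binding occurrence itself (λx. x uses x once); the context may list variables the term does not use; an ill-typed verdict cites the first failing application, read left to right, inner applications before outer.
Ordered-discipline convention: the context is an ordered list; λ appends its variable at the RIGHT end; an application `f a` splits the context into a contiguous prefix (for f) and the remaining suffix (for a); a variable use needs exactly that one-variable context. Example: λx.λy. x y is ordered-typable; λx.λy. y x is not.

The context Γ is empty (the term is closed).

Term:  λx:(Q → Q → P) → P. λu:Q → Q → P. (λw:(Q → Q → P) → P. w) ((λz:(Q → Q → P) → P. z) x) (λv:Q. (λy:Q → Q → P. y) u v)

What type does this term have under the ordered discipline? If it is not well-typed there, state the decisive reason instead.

term : ((Q → Q → P) → P) → (Q → Q → P) → P
counts: x (λ-bound) ×1, u (λ-bound) ×1, w (λ-bound) ×1, z (λ-bound) ×1, v (λ-bound) ×1, y (λ-bound) ×1
uses in reading order: w, z, x, y, u, v
typing: well-typed at ((Q → Q → P) → P) → (Q → Q → P) → P
all disciplines: ordered ✓, linear ✓, affine ✓, relevant ✓, unrestricted ✓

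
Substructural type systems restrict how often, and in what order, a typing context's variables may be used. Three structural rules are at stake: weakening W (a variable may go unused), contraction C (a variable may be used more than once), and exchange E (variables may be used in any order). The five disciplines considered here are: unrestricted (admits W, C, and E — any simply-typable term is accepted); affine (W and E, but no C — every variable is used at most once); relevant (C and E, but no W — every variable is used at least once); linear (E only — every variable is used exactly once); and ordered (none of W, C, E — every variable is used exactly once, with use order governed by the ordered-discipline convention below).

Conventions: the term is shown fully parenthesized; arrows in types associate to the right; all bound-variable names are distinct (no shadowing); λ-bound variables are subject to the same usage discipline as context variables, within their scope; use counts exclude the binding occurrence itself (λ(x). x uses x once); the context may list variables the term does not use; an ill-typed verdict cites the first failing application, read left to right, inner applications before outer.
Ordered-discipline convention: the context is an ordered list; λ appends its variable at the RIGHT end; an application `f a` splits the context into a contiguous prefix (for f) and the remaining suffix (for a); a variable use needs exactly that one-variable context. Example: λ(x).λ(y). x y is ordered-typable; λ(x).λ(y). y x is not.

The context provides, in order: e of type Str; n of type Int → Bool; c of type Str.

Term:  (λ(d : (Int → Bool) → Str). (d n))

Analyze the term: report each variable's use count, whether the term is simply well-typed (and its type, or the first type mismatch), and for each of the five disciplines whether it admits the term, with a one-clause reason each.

use counts: e ×0; n ×1; c ×0; d [bound] ×1
use order (left to right): d, n
typing: ✓ — ((Int → Bool) → Str) → Str
ordered: ✗ — e, c left unused
linear: ✗ — e, c left unused
affine: ✓ — e, n, c, d: no repeats, contraction unneeded
relevant: ✗ — e, c left unused
unrestricted: ✓ — well-typed at ((Int → Bool) → Str) → Str; no restrictions here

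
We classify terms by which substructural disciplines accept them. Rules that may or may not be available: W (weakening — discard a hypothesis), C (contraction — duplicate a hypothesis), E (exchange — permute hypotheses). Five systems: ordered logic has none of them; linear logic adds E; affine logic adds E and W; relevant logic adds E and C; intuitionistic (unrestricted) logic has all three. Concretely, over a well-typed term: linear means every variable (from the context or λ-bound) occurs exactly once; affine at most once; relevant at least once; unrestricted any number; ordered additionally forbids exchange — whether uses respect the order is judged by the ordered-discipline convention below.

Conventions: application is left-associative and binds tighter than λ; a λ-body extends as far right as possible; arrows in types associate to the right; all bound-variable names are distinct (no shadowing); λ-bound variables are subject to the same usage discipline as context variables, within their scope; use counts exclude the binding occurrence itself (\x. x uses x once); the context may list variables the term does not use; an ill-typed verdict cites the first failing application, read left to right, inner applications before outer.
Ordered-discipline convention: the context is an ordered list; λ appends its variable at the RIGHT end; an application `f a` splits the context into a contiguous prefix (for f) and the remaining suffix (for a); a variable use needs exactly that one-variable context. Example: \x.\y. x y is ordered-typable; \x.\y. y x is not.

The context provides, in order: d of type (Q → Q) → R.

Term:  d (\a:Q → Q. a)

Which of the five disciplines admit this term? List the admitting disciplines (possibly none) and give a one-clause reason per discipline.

accepted by: none
usage: d ×1, a [bound] ×1
uses in reading order: d, a
typing: ill-typed: an argument (Q → Q) → Q → Q mismatches the expected Q → Q
ordered ✗ (a type mismatch blocks all five)
linear ✗ (the type mismatch rejects it)
affine ✗ (not simply typable)
relevant ✗ (fails simple typing)
unrestricted ✗ (a type mismatch blocks all five)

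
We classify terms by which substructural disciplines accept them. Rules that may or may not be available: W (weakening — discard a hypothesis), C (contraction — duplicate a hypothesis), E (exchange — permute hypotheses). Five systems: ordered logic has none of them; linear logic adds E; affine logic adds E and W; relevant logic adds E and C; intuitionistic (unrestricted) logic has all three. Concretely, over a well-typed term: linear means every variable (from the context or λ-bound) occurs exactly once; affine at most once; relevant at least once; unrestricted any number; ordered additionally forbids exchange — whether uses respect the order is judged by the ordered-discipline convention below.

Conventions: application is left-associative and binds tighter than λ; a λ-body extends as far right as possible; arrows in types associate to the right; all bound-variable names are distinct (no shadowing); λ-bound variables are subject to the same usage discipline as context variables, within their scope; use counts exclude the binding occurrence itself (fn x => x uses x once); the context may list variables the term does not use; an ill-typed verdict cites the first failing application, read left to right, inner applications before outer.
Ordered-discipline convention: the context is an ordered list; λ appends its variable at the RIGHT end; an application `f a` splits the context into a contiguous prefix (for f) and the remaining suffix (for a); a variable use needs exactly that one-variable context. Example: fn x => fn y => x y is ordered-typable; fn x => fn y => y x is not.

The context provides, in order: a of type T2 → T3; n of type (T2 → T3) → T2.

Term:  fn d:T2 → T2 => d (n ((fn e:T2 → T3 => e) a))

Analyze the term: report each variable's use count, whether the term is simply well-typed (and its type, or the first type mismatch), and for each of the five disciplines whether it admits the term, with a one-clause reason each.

usage: a=1; n=1; d (bound)=1; e (bound)=1
left-to-right use order: d, n, e, a
typing: the term checks, with type (T2 → T2) → T2
ordered: ✗, no ordered split (uses run d, n, e, a)
linear: ✓, each of a, n, d, e used exactly once
affine: ✓, none of a, n, d, e used more than once
relevant: ✓, none of a, n, d, e goes unused
unrestricted: ✓, typability at (T2 → T2) → T2 is all that's needed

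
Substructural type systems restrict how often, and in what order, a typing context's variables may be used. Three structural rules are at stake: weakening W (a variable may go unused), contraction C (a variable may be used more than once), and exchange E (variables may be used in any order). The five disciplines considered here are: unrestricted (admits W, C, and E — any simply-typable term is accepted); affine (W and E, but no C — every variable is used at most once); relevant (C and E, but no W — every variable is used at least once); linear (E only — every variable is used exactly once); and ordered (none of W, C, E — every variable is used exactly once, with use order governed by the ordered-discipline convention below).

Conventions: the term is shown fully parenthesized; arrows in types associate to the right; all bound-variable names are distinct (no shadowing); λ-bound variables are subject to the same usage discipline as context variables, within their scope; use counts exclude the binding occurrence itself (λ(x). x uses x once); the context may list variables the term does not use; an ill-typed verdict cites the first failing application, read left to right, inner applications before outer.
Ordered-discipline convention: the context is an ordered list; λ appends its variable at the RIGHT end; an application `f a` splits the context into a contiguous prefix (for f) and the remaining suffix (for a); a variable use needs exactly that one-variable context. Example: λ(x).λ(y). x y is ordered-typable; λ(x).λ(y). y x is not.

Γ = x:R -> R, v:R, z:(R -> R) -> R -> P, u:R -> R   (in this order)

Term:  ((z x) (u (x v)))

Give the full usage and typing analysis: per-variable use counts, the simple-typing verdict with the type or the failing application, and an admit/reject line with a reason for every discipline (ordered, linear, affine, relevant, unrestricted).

counts: x=2; v=1; z=1; u=1
use order (left to right): z, x, u, x, v
typing: the term checks, with type P
ordered: ✗, x ×2 used more than once (contraction)
linear: ✗, x ×2 used more than once (contraction)
affine: ✗, x ×2 used more than once (contraction)
relevant: ✓, x, v, z, u: all used, weakening unneeded
unrestricted: ✓, typability at P is all that's needed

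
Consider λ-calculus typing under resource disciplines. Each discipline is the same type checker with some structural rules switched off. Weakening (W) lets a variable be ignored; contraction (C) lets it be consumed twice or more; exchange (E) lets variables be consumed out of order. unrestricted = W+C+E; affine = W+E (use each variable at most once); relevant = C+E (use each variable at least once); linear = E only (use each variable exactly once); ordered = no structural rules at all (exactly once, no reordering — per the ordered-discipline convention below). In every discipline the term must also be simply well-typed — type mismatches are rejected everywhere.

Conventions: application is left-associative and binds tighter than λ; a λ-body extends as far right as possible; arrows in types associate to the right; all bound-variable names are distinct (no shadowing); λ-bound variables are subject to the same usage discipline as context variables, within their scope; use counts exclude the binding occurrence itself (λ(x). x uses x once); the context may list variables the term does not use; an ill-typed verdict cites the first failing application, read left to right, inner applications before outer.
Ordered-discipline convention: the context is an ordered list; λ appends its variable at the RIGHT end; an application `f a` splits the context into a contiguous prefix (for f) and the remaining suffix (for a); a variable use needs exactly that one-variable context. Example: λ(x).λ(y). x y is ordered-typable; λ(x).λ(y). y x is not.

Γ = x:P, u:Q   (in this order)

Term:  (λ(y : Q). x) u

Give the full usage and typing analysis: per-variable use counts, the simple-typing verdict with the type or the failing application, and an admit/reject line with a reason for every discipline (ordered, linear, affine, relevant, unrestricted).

usage: x: 1; u: 1; y (λ-bound): 0
use order (left to right): x, u
typing: the term checks, with type P
ordered ✗ (y left unused)
linear ✗ (y left unused)
affine ✓ (none of x, u, y used more than once)
relevant ✗ (y left unused)
unrestricted ✓ (typability at P is all that's needed)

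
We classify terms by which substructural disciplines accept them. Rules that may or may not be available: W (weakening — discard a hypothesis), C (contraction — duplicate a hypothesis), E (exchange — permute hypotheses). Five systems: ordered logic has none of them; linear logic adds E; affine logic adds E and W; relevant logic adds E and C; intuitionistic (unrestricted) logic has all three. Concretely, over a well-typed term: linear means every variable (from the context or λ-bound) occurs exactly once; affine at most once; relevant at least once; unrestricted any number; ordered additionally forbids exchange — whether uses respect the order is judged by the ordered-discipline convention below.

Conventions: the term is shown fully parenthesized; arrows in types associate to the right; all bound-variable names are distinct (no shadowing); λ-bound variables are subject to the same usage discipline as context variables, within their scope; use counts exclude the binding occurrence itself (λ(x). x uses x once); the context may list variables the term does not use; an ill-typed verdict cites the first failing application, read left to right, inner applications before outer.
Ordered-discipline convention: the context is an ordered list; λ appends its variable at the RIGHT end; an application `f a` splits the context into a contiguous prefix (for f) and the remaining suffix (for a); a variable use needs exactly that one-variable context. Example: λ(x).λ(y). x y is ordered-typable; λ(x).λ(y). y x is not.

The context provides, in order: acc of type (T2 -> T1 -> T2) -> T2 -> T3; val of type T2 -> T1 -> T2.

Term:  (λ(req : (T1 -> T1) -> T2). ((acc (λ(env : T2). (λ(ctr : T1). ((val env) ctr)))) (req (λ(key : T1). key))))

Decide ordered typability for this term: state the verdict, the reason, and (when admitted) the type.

yes — single-use (acc, val, req, env, ctr, key), ordered derivation ok; term : ((T1 -> T1) -> T2) -> T3
variable uses: acc: 1, val: 1, req (λ-bound): 1, env (λ-bound): 1, ctr (λ-bound): 1, key (λ-bound): 1
left-to-right use order: acc, val, env, ctr, req, key
typing: well-typed at ((T1 -> T1) -> T2) -> T3
summary: ordered ✓ | linear ✓ | affine ✓ | relevant ✓ | unrestricted ✓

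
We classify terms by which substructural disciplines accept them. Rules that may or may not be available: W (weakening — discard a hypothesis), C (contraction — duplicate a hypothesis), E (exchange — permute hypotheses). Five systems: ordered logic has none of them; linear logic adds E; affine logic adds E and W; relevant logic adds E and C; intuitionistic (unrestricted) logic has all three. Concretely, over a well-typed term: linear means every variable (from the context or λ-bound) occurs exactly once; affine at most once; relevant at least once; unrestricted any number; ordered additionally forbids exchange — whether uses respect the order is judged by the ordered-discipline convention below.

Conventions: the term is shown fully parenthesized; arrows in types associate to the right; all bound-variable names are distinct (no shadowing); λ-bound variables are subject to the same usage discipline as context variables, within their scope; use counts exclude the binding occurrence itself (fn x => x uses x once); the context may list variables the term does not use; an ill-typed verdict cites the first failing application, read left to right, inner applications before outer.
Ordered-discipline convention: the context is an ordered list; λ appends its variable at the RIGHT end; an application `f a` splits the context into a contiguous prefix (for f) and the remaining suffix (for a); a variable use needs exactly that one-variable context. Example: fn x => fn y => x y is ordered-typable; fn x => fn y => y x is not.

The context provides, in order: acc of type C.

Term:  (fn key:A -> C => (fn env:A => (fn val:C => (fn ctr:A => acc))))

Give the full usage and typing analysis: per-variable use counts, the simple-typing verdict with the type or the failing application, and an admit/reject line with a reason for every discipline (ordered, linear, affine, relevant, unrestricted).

counts: acc: 1×, key (bound): 0×, env (bound): 0×, val (bound): 0×, ctr (bound): 0×
order of uses: acc
typing: the term checks, with type (A -> C) -> A -> C -> A -> C
ordered ✗ (needs weakening: key, env, val, ctr unused)
linear ✗ (needs weakening: key, env, val, ctr unused)
affine ✓ (none of acc, key, env, val, ctr used more than once)
relevant ✗ (needs weakening: key, env, val, ctr unused)
unrestricted ✓ (type-checks ((A -> C) -> A -> C -> A -> C) and nothing is barred)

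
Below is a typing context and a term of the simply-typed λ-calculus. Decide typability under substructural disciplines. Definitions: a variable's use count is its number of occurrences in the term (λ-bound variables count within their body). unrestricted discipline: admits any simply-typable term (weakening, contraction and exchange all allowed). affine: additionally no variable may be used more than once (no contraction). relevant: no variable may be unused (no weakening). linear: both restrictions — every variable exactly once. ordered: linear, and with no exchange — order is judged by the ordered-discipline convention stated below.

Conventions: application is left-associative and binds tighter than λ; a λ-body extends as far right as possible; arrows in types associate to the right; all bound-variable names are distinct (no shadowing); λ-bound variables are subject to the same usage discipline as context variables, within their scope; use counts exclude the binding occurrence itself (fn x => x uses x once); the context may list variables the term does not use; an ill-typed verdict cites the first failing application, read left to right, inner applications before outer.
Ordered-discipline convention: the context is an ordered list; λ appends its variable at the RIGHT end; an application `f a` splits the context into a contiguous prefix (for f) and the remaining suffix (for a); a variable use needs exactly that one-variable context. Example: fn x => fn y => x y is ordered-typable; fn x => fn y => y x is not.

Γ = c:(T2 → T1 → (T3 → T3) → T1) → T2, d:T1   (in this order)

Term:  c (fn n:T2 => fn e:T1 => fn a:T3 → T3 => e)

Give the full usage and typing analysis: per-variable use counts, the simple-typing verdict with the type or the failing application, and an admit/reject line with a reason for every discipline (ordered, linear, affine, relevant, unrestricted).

usage: c=1; d=0; n (bound)=0; e (bound)=1; a (bound)=0
use order (left to right): c, e
typing: well-typed — term : T2
ordered: ✗ — d, n, a never used (weakening)
linear: ✗ — d, n, a never used (weakening)
affine: ✓ — c, d, n, e, a: no repeats, contraction unneeded
relevant: ✗ — d, n, a never used (weakening)
unrestricted: ✓ — well-typed at T2; no restrictions here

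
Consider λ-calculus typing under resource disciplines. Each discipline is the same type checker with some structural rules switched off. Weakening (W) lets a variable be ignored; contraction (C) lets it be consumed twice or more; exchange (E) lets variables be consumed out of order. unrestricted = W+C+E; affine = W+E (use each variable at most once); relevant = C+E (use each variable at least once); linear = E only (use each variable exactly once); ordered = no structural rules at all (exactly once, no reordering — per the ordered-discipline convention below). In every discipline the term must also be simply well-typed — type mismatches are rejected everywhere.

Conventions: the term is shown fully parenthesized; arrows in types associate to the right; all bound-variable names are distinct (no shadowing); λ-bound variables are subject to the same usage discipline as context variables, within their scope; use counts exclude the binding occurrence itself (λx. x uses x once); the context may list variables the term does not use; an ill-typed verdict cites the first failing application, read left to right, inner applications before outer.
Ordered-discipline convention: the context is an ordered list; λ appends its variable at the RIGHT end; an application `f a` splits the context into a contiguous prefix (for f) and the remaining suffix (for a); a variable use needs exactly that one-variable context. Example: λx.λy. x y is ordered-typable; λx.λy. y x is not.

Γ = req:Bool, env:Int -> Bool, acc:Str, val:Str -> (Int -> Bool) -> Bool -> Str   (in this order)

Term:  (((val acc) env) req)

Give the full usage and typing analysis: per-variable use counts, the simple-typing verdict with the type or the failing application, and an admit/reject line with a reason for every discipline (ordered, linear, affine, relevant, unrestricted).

variable uses: req: 1×, env: 1×, acc: 1×, val: 1×
use order (left to right): val, acc, env, req
typing: the term checks, with type Str
ordered: ✗ — use order val, acc, env, req needs exchange
linear: ✓ — exactly-once usage across req, env, acc, val
affine: ✓ — none of req, env, acc, val used more than once
relevant: ✓ — every one of req, env, acc, val appears
unrestricted: ✓ — simply typable at Str; W, C, E all held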